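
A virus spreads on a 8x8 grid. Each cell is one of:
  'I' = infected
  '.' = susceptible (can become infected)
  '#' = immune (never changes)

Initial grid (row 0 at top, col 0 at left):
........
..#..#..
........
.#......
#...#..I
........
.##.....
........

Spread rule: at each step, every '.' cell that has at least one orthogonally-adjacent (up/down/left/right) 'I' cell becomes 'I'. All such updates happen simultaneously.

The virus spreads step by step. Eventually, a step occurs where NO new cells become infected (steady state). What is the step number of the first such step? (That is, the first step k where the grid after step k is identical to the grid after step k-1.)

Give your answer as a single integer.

Answer: 12

Derivation:
Step 0 (initial): 1 infected
Step 1: +3 new -> 4 infected
Step 2: +5 new -> 9 infected
Step 3: +6 new -> 15 infected
Step 4: +7 new -> 22 infected
Step 5: +6 new -> 28 infected
Step 6: +8 new -> 36 infected
Step 7: +6 new -> 42 infected
Step 8: +5 new -> 47 infected
Step 9: +5 new -> 52 infected
Step 10: +4 new -> 56 infected
Step 11: +1 new -> 57 infected
Step 12: +0 new -> 57 infected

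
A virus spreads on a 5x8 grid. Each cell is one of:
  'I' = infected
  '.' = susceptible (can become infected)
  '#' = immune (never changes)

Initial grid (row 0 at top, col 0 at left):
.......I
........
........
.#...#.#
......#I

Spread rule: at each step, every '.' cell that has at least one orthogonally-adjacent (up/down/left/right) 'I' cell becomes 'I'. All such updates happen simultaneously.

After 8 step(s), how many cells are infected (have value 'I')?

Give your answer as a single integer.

Answer: 31

Derivation:
Step 0 (initial): 2 infected
Step 1: +2 new -> 4 infected
Step 2: +3 new -> 7 infected
Step 3: +3 new -> 10 infected
Step 4: +4 new -> 14 infected
Step 5: +3 new -> 17 infected
Step 6: +4 new -> 21 infected
Step 7: +5 new -> 26 infected
Step 8: +5 new -> 31 infected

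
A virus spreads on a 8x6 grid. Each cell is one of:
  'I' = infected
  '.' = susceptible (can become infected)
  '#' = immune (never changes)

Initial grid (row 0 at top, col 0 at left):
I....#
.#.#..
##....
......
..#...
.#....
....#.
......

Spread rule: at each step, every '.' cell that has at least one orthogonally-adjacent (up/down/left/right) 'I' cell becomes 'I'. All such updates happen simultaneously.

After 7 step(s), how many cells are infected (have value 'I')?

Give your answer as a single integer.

Step 0 (initial): 1 infected
Step 1: +2 new -> 3 infected
Step 2: +1 new -> 4 infected
Step 3: +2 new -> 6 infected
Step 4: +2 new -> 8 infected
Step 5: +3 new -> 11 infected
Step 6: +4 new -> 15 infected
Step 7: +5 new -> 20 infected

Answer: 20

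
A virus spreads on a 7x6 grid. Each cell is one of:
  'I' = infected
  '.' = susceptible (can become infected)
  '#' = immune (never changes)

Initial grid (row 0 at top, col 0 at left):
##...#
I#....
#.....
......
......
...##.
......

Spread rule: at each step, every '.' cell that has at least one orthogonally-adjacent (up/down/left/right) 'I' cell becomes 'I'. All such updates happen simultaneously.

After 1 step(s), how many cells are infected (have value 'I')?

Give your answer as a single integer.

Answer: 1

Derivation:
Step 0 (initial): 1 infected
Step 1: +0 new -> 1 infected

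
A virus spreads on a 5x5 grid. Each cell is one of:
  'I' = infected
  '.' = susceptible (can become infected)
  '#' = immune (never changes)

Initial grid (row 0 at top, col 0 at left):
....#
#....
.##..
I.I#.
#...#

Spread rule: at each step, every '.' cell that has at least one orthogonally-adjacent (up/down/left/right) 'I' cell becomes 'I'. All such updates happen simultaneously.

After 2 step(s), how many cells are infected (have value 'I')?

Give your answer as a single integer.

Answer: 7

Derivation:
Step 0 (initial): 2 infected
Step 1: +3 new -> 5 infected
Step 2: +2 new -> 7 infected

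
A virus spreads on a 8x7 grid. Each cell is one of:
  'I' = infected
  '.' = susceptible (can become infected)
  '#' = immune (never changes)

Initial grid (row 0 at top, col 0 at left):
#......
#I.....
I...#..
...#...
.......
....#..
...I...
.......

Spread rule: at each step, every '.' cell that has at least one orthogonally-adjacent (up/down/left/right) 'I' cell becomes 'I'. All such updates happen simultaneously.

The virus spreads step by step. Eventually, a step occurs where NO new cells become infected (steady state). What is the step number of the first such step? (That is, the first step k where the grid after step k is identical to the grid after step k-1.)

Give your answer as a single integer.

Answer: 7

Derivation:
Step 0 (initial): 3 infected
Step 1: +8 new -> 11 infected
Step 2: +11 new -> 22 infected
Step 3: +14 new -> 36 infected
Step 4: +7 new -> 43 infected
Step 5: +5 new -> 48 infected
Step 6: +3 new -> 51 infected
Step 7: +0 new -> 51 infected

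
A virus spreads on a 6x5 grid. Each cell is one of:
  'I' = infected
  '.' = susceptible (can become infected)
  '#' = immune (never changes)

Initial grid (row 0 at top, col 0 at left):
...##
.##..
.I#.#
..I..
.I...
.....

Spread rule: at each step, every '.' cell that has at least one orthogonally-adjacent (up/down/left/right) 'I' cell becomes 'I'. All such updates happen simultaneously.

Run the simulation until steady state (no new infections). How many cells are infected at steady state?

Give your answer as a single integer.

Answer: 24

Derivation:
Step 0 (initial): 3 infected
Step 1: +6 new -> 9 infected
Step 2: +7 new -> 16 infected
Step 3: +4 new -> 20 infected
Step 4: +3 new -> 23 infected
Step 5: +1 new -> 24 infected
Step 6: +0 new -> 24 infected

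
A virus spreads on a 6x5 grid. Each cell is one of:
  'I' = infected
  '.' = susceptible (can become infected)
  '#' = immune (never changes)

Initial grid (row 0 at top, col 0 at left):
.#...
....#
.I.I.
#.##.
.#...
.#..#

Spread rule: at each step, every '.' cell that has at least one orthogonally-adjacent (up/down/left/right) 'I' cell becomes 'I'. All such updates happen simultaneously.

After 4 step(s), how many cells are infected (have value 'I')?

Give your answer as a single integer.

Answer: 17

Derivation:
Step 0 (initial): 2 infected
Step 1: +6 new -> 8 infected
Step 2: +4 new -> 12 infected
Step 3: +4 new -> 16 infected
Step 4: +1 new -> 17 infected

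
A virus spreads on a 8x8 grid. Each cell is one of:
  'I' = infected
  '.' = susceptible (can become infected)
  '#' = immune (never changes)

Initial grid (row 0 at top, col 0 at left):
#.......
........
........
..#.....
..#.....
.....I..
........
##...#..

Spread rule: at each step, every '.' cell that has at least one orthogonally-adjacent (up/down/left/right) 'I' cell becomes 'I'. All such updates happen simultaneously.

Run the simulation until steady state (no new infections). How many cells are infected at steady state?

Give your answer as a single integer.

Step 0 (initial): 1 infected
Step 1: +4 new -> 5 infected
Step 2: +7 new -> 12 infected
Step 3: +10 new -> 22 infected
Step 4: +9 new -> 31 infected
Step 5: +9 new -> 40 infected
Step 6: +8 new -> 48 infected
Step 7: +5 new -> 53 infected
Step 8: +3 new -> 56 infected
Step 9: +2 new -> 58 infected
Step 10: +0 new -> 58 infected

Answer: 58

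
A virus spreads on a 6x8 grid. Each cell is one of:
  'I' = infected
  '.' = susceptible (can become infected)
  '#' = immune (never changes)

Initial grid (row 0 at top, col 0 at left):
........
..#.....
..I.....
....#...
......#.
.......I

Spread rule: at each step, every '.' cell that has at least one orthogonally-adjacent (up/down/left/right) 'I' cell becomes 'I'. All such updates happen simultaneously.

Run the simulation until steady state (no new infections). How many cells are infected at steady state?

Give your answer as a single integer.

Answer: 45

Derivation:
Step 0 (initial): 2 infected
Step 1: +5 new -> 7 infected
Step 2: +9 new -> 16 infected
Step 3: +13 new -> 29 infected
Step 4: +11 new -> 40 infected
Step 5: +4 new -> 44 infected
Step 6: +1 new -> 45 infected
Step 7: +0 new -> 45 infected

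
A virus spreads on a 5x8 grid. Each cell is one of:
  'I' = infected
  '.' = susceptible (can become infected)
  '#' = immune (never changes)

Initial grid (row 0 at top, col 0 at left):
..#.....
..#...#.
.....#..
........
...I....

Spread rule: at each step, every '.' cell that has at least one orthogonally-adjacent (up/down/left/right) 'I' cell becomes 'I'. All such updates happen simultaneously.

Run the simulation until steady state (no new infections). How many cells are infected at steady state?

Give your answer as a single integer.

Answer: 36

Derivation:
Step 0 (initial): 1 infected
Step 1: +3 new -> 4 infected
Step 2: +5 new -> 9 infected
Step 3: +7 new -> 16 infected
Step 4: +6 new -> 22 infected
Step 5: +6 new -> 28 infected
Step 6: +4 new -> 32 infected
Step 7: +3 new -> 35 infected
Step 8: +1 new -> 36 infected
Step 9: +0 new -> 36 infected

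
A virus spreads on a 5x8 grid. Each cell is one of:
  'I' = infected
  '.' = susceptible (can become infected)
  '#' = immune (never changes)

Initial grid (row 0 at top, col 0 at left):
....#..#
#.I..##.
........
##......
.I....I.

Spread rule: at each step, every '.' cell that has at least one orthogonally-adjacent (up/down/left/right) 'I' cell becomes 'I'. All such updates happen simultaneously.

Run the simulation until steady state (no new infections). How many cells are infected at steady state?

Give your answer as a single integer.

Step 0 (initial): 3 infected
Step 1: +9 new -> 12 infected
Step 2: +11 new -> 23 infected
Step 3: +7 new -> 30 infected
Step 4: +1 new -> 31 infected
Step 5: +0 new -> 31 infected

Answer: 31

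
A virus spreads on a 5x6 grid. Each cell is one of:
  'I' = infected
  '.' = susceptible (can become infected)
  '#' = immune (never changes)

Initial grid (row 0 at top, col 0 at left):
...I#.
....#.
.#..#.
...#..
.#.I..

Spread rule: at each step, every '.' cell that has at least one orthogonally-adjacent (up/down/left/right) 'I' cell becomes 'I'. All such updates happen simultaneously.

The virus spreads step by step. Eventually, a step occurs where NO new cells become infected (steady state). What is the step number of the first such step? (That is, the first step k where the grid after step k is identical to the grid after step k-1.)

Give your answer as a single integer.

Answer: 7

Derivation:
Step 0 (initial): 2 infected
Step 1: +4 new -> 6 infected
Step 2: +6 new -> 12 infected
Step 3: +5 new -> 17 infected
Step 4: +3 new -> 20 infected
Step 5: +3 new -> 23 infected
Step 6: +1 new -> 24 infected
Step 7: +0 new -> 24 infected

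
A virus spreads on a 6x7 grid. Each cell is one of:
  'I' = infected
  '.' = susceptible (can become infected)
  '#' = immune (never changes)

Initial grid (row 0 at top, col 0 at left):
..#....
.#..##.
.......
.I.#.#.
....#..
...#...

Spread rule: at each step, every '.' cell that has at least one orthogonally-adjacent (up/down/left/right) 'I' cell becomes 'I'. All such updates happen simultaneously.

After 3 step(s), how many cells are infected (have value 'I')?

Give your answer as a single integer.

Answer: 16

Derivation:
Step 0 (initial): 1 infected
Step 1: +4 new -> 5 infected
Step 2: +5 new -> 10 infected
Step 3: +6 new -> 16 infected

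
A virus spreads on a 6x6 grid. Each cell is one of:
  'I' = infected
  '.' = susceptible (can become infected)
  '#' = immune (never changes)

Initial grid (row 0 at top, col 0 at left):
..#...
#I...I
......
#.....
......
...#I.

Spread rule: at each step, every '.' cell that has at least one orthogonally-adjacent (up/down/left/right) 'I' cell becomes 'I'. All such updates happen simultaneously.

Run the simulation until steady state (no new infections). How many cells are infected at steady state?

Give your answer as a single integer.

Answer: 32

Derivation:
Step 0 (initial): 3 infected
Step 1: +8 new -> 11 infected
Step 2: +11 new -> 22 infected
Step 3: +6 new -> 28 infected
Step 4: +3 new -> 31 infected
Step 5: +1 new -> 32 infected
Step 6: +0 new -> 32 infected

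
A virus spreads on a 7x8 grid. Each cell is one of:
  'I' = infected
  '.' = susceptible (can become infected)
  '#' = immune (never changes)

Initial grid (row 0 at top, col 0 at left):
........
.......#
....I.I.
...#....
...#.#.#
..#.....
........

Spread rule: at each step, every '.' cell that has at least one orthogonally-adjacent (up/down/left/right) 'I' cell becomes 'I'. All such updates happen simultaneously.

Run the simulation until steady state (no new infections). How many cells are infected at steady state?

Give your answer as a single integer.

Step 0 (initial): 2 infected
Step 1: +7 new -> 9 infected
Step 2: +9 new -> 18 infected
Step 3: +8 new -> 26 infected
Step 4: +10 new -> 36 infected
Step 5: +7 new -> 43 infected
Step 6: +4 new -> 47 infected
Step 7: +2 new -> 49 infected
Step 8: +1 new -> 50 infected
Step 9: +0 new -> 50 infected

Answer: 50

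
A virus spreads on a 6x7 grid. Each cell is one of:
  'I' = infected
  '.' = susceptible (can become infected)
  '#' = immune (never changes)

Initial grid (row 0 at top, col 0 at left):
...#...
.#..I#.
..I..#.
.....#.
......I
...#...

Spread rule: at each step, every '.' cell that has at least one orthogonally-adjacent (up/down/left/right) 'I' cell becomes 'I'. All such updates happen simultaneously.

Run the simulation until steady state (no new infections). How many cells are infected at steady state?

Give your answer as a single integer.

Step 0 (initial): 3 infected
Step 1: +10 new -> 13 infected
Step 2: +10 new -> 23 infected
Step 3: +9 new -> 32 infected
Step 4: +3 new -> 35 infected
Step 5: +1 new -> 36 infected
Step 6: +0 new -> 36 infected

Answer: 36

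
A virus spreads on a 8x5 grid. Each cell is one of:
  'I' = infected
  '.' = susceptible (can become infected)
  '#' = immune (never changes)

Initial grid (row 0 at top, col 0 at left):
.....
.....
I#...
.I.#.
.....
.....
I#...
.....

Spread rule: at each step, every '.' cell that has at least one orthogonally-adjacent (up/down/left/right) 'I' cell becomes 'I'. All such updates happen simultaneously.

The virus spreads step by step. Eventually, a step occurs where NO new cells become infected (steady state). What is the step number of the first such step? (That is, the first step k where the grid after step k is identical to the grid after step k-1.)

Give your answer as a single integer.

Answer: 7

Derivation:
Step 0 (initial): 3 infected
Step 1: +6 new -> 9 infected
Step 2: +7 new -> 16 infected
Step 3: +6 new -> 22 infected
Step 4: +7 new -> 29 infected
Step 5: +6 new -> 35 infected
Step 6: +2 new -> 37 infected
Step 7: +0 new -> 37 infected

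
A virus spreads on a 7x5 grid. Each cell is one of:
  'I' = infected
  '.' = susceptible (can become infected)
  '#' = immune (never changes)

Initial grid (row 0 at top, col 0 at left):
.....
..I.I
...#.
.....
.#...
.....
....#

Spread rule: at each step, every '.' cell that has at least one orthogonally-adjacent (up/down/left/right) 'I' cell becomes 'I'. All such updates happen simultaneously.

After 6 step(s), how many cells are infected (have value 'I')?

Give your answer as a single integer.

Step 0 (initial): 2 infected
Step 1: +6 new -> 8 infected
Step 2: +6 new -> 14 infected
Step 3: +6 new -> 20 infected
Step 4: +4 new -> 24 infected
Step 5: +4 new -> 28 infected
Step 6: +3 new -> 31 infected

Answer: 31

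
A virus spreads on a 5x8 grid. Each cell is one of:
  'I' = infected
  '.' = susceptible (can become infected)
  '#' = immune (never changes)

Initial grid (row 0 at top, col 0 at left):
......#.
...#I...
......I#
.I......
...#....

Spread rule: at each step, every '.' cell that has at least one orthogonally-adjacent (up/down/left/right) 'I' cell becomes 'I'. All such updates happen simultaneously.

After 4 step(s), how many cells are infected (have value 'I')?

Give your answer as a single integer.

Answer: 36

Derivation:
Step 0 (initial): 3 infected
Step 1: +10 new -> 13 infected
Step 2: +14 new -> 27 infected
Step 3: +8 new -> 35 infected
Step 4: +1 new -> 36 infected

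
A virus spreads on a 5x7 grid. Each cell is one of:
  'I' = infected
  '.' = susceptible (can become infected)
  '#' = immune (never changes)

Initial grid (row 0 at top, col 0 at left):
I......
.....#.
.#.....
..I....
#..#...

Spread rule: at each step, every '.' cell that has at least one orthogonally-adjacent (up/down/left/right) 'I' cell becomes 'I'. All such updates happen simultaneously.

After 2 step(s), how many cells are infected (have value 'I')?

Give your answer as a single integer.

Answer: 16

Derivation:
Step 0 (initial): 2 infected
Step 1: +6 new -> 8 infected
Step 2: +8 new -> 16 infected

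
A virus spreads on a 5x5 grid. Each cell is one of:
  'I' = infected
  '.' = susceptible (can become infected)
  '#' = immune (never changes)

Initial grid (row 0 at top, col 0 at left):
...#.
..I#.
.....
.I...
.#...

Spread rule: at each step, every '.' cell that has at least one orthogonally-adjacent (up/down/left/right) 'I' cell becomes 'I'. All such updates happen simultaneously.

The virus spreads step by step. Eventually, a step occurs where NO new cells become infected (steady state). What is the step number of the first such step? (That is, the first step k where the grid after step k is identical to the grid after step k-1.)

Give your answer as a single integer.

Answer: 6

Derivation:
Step 0 (initial): 2 infected
Step 1: +6 new -> 8 infected
Step 2: +7 new -> 15 infected
Step 3: +4 new -> 19 infected
Step 4: +2 new -> 21 infected
Step 5: +1 new -> 22 infected
Step 6: +0 new -> 22 infected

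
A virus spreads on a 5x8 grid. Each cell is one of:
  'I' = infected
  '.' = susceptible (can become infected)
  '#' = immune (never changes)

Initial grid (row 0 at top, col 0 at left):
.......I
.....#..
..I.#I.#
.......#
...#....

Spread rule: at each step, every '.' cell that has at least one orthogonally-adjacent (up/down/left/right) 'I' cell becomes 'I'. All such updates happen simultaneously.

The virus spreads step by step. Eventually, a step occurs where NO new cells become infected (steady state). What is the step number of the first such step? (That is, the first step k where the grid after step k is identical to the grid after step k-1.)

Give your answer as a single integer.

Answer: 5

Derivation:
Step 0 (initial): 3 infected
Step 1: +8 new -> 11 infected
Step 2: +12 new -> 23 infected
Step 3: +9 new -> 32 infected
Step 4: +3 new -> 35 infected
Step 5: +0 new -> 35 infected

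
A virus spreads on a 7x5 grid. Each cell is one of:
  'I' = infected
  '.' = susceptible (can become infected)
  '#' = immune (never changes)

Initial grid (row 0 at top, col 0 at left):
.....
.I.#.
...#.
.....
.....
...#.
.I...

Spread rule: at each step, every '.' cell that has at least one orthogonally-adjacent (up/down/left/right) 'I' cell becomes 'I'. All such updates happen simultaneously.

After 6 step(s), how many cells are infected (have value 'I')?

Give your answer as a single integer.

Step 0 (initial): 2 infected
Step 1: +7 new -> 9 infected
Step 2: +9 new -> 18 infected
Step 3: +6 new -> 24 infected
Step 4: +4 new -> 28 infected
Step 5: +3 new -> 31 infected
Step 6: +1 new -> 32 infected

Answer: 32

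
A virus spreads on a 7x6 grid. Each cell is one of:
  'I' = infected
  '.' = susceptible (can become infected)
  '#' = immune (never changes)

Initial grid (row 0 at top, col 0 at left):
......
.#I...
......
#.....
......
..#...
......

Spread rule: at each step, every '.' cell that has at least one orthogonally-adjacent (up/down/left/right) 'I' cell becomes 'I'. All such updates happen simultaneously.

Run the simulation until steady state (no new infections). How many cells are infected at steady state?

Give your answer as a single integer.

Step 0 (initial): 1 infected
Step 1: +3 new -> 4 infected
Step 2: +6 new -> 10 infected
Step 3: +8 new -> 18 infected
Step 4: +6 new -> 24 infected
Step 5: +5 new -> 29 infected
Step 6: +5 new -> 34 infected
Step 7: +4 new -> 38 infected
Step 8: +1 new -> 39 infected
Step 9: +0 new -> 39 infected

Answer: 39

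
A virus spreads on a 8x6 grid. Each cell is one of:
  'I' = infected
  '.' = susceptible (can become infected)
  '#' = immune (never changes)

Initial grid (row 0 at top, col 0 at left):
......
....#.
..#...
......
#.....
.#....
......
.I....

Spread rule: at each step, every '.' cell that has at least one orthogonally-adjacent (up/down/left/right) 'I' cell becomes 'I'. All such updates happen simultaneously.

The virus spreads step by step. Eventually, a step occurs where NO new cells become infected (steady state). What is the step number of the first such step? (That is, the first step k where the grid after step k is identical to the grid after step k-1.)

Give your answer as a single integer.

Step 0 (initial): 1 infected
Step 1: +3 new -> 4 infected
Step 2: +3 new -> 7 infected
Step 3: +4 new -> 11 infected
Step 4: +4 new -> 15 infected
Step 5: +5 new -> 20 infected
Step 6: +4 new -> 24 infected
Step 7: +5 new -> 29 infected
Step 8: +5 new -> 34 infected
Step 9: +5 new -> 39 infected
Step 10: +4 new -> 43 infected
Step 11: +1 new -> 44 infected
Step 12: +0 new -> 44 infected

Answer: 12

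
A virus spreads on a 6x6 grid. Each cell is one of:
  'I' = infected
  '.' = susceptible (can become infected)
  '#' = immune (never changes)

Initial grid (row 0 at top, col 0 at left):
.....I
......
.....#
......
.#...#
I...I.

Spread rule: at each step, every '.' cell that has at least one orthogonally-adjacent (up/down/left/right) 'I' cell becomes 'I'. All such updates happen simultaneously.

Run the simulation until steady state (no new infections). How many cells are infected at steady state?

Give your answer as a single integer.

Step 0 (initial): 3 infected
Step 1: +7 new -> 10 infected
Step 2: +6 new -> 16 infected
Step 3: +8 new -> 24 infected
Step 4: +6 new -> 30 infected
Step 5: +3 new -> 33 infected
Step 6: +0 new -> 33 infected

Answer: 33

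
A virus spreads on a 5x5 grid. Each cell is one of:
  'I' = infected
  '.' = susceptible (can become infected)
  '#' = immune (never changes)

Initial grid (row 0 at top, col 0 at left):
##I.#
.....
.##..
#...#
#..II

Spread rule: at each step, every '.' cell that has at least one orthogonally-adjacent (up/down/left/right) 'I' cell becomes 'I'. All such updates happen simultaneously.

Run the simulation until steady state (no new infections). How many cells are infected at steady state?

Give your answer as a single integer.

Step 0 (initial): 3 infected
Step 1: +4 new -> 7 infected
Step 2: +5 new -> 12 infected
Step 3: +4 new -> 16 infected
Step 4: +1 new -> 17 infected
Step 5: +0 new -> 17 infected

Answer: 17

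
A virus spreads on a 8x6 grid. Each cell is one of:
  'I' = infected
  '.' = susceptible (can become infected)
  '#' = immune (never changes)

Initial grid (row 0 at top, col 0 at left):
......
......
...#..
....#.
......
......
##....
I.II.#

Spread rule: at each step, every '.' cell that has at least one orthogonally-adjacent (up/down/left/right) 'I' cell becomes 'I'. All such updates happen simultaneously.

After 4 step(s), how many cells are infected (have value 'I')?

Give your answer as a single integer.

Answer: 21

Derivation:
Step 0 (initial): 3 infected
Step 1: +4 new -> 7 infected
Step 2: +3 new -> 10 infected
Step 3: +5 new -> 15 infected
Step 4: +6 new -> 21 infected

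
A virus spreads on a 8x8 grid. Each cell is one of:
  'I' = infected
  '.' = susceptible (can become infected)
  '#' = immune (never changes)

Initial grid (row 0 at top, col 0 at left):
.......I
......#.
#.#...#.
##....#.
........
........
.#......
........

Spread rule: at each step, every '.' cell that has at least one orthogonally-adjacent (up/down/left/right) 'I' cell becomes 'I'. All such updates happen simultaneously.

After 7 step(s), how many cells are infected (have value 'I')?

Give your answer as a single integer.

Step 0 (initial): 1 infected
Step 1: +2 new -> 3 infected
Step 2: +2 new -> 5 infected
Step 3: +3 new -> 8 infected
Step 4: +4 new -> 12 infected
Step 5: +6 new -> 18 infected
Step 6: +7 new -> 25 infected
Step 7: +7 new -> 32 infected

Answer: 32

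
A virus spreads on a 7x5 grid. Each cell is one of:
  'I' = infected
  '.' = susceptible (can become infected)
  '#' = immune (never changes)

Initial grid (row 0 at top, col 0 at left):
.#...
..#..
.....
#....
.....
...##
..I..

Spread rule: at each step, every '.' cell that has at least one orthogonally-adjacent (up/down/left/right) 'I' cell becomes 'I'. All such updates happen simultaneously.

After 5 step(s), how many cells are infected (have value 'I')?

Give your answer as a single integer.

Step 0 (initial): 1 infected
Step 1: +3 new -> 4 infected
Step 2: +4 new -> 8 infected
Step 3: +4 new -> 12 infected
Step 4: +5 new -> 17 infected
Step 5: +3 new -> 20 infected

Answer: 20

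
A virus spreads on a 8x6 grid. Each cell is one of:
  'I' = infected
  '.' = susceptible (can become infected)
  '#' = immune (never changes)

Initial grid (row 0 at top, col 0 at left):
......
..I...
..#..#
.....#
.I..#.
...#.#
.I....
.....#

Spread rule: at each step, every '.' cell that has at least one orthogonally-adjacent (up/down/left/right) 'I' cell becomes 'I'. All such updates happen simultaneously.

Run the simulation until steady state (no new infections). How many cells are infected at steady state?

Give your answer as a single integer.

Answer: 40

Derivation:
Step 0 (initial): 3 infected
Step 1: +10 new -> 13 infected
Step 2: +14 new -> 27 infected
Step 3: +8 new -> 35 infected
Step 4: +5 new -> 40 infected
Step 5: +0 new -> 40 infected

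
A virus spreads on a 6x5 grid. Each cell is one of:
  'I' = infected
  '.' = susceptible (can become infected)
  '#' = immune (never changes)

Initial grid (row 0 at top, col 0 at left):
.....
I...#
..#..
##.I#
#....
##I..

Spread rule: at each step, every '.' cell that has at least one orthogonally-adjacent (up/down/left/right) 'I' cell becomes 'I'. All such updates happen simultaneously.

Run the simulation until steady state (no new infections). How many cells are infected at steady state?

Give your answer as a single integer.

Answer: 22

Derivation:
Step 0 (initial): 3 infected
Step 1: +8 new -> 11 infected
Step 2: +8 new -> 19 infected
Step 3: +2 new -> 21 infected
Step 4: +1 new -> 22 infected
Step 5: +0 new -> 22 infected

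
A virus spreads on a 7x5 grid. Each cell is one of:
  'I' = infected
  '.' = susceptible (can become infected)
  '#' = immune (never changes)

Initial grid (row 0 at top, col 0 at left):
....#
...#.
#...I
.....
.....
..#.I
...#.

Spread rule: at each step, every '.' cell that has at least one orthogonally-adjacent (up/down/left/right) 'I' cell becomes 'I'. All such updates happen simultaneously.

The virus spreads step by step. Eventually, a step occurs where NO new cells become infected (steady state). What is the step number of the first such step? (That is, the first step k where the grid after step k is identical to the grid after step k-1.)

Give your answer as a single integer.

Answer: 8

Derivation:
Step 0 (initial): 2 infected
Step 1: +6 new -> 8 infected
Step 2: +3 new -> 11 infected
Step 3: +4 new -> 15 infected
Step 4: +4 new -> 19 infected
Step 5: +6 new -> 25 infected
Step 6: +3 new -> 28 infected
Step 7: +2 new -> 30 infected
Step 8: +0 new -> 30 infected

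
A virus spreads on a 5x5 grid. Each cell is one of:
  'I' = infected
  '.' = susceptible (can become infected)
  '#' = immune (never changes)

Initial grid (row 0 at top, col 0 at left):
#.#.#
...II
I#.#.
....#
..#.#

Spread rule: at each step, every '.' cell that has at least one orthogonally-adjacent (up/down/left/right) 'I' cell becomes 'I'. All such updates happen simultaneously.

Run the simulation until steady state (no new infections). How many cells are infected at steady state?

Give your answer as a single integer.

Step 0 (initial): 3 infected
Step 1: +5 new -> 8 infected
Step 2: +4 new -> 12 infected
Step 3: +3 new -> 15 infected
Step 4: +1 new -> 16 infected
Step 5: +1 new -> 17 infected
Step 6: +0 new -> 17 infected

Answer: 17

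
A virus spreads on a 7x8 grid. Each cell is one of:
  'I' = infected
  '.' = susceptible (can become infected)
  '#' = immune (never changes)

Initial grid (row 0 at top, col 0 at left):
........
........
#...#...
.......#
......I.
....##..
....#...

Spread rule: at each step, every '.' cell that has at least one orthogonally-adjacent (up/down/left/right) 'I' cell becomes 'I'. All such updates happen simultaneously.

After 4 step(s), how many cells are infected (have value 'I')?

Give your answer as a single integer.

Answer: 23

Derivation:
Step 0 (initial): 1 infected
Step 1: +4 new -> 5 infected
Step 2: +5 new -> 10 infected
Step 3: +7 new -> 17 infected
Step 4: +6 new -> 23 infected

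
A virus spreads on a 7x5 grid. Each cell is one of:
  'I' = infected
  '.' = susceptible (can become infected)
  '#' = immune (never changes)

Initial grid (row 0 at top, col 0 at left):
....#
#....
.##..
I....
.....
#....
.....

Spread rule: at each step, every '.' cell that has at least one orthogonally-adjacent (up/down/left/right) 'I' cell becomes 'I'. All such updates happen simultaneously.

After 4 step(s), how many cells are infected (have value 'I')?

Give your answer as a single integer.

Step 0 (initial): 1 infected
Step 1: +3 new -> 4 infected
Step 2: +2 new -> 6 infected
Step 3: +3 new -> 9 infected
Step 4: +5 new -> 14 infected

Answer: 14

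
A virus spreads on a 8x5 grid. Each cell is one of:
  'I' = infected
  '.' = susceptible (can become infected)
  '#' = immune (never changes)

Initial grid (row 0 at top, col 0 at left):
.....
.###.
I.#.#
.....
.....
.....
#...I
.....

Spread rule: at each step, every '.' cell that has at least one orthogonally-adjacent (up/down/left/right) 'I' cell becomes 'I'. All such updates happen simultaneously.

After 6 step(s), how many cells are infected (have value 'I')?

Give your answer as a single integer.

Step 0 (initial): 2 infected
Step 1: +6 new -> 8 infected
Step 2: +7 new -> 15 infected
Step 3: +9 new -> 24 infected
Step 4: +5 new -> 29 infected
Step 5: +3 new -> 32 infected
Step 6: +1 new -> 33 infected

Answer: 33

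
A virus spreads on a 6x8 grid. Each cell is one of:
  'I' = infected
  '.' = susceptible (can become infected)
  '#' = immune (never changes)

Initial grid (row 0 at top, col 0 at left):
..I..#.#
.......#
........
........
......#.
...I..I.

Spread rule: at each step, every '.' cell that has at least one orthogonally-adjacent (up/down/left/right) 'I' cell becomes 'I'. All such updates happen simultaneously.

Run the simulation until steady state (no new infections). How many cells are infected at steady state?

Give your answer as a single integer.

Answer: 44

Derivation:
Step 0 (initial): 3 infected
Step 1: +8 new -> 11 infected
Step 2: +11 new -> 22 infected
Step 3: +10 new -> 32 infected
Step 4: +8 new -> 40 infected
Step 5: +3 new -> 43 infected
Step 6: +1 new -> 44 infected
Step 7: +0 new -> 44 infected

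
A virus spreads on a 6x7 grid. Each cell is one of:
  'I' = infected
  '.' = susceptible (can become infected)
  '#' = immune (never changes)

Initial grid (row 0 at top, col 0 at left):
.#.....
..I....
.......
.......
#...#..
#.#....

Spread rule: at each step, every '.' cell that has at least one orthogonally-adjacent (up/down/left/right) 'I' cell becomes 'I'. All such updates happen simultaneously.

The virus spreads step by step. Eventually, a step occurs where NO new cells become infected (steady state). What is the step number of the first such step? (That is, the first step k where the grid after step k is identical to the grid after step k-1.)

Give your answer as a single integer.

Step 0 (initial): 1 infected
Step 1: +4 new -> 5 infected
Step 2: +6 new -> 11 infected
Step 3: +8 new -> 19 infected
Step 4: +7 new -> 26 infected
Step 5: +5 new -> 31 infected
Step 6: +3 new -> 34 infected
Step 7: +2 new -> 36 infected
Step 8: +1 new -> 37 infected
Step 9: +0 new -> 37 infected

Answer: 9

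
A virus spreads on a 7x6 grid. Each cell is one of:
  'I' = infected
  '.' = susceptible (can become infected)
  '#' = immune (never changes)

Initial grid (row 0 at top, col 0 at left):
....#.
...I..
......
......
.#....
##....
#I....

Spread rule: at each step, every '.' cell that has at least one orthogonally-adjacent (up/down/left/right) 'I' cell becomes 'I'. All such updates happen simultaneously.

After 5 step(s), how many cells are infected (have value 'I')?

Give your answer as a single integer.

Answer: 36

Derivation:
Step 0 (initial): 2 infected
Step 1: +5 new -> 7 infected
Step 2: +8 new -> 15 infected
Step 3: +11 new -> 26 infected
Step 4: +7 new -> 33 infected
Step 5: +3 new -> 36 infected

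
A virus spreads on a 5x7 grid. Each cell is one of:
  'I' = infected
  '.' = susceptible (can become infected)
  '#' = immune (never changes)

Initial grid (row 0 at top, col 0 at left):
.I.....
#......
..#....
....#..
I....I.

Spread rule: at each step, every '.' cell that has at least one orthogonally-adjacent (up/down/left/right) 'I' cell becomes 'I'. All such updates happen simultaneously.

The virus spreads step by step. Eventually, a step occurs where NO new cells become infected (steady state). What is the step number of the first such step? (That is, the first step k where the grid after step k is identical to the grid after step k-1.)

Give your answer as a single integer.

Step 0 (initial): 3 infected
Step 1: +8 new -> 11 infected
Step 2: +9 new -> 20 infected
Step 3: +7 new -> 27 infected
Step 4: +4 new -> 31 infected
Step 5: +1 new -> 32 infected
Step 6: +0 new -> 32 infected

Answer: 6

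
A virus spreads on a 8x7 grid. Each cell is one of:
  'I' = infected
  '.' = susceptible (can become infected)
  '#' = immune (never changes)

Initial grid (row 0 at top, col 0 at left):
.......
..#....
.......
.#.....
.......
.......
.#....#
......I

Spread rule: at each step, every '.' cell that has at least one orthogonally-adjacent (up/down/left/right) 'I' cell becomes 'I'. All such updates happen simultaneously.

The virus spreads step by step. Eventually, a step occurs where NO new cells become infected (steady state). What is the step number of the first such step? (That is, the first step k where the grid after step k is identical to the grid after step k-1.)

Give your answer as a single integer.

Answer: 14

Derivation:
Step 0 (initial): 1 infected
Step 1: +1 new -> 2 infected
Step 2: +2 new -> 4 infected
Step 3: +3 new -> 7 infected
Step 4: +5 new -> 12 infected
Step 5: +6 new -> 18 infected
Step 6: +6 new -> 24 infected
Step 7: +7 new -> 31 infected
Step 8: +7 new -> 38 infected
Step 9: +5 new -> 43 infected
Step 10: +3 new -> 46 infected
Step 11: +3 new -> 49 infected
Step 12: +2 new -> 51 infected
Step 13: +1 new -> 52 infected
Step 14: +0 new -> 52 infected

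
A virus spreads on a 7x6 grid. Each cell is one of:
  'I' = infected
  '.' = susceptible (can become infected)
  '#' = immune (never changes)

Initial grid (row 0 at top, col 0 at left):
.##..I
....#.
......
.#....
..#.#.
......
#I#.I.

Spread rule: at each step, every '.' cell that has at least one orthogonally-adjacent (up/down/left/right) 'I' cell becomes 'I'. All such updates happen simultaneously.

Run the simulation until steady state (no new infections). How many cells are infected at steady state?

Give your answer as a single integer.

Step 0 (initial): 3 infected
Step 1: +6 new -> 9 infected
Step 2: +7 new -> 16 infected
Step 3: +6 new -> 22 infected
Step 4: +5 new -> 27 infected
Step 5: +4 new -> 31 infected
Step 6: +2 new -> 33 infected
Step 7: +1 new -> 34 infected
Step 8: +0 new -> 34 infected

Answer: 34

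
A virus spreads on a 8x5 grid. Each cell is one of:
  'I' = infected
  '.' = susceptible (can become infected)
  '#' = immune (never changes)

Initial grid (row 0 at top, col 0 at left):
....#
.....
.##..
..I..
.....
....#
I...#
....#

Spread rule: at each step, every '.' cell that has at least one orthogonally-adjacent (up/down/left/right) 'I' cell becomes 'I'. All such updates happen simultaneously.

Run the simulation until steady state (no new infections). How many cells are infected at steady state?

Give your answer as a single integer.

Answer: 34

Derivation:
Step 0 (initial): 2 infected
Step 1: +6 new -> 8 infected
Step 2: +10 new -> 18 infected
Step 3: +7 new -> 25 infected
Step 4: +5 new -> 30 infected
Step 5: +3 new -> 33 infected
Step 6: +1 new -> 34 infected
Step 7: +0 new -> 34 infected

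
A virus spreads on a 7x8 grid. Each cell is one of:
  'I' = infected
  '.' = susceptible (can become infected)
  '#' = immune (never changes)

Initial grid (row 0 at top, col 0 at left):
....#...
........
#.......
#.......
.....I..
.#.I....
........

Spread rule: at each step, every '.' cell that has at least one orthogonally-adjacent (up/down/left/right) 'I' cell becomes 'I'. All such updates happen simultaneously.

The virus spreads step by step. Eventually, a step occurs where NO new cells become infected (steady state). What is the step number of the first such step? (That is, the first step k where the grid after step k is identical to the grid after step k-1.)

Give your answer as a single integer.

Step 0 (initial): 2 infected
Step 1: +8 new -> 10 infected
Step 2: +10 new -> 20 infected
Step 3: +10 new -> 30 infected
Step 4: +10 new -> 40 infected
Step 5: +6 new -> 46 infected
Step 6: +3 new -> 49 infected
Step 7: +2 new -> 51 infected
Step 8: +1 new -> 52 infected
Step 9: +0 new -> 52 infected

Answer: 9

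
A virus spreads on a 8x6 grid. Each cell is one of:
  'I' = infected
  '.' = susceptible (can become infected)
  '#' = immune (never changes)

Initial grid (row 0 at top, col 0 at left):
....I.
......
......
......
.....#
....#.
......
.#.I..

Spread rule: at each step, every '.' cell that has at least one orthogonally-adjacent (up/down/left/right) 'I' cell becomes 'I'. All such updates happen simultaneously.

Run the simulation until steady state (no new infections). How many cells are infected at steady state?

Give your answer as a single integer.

Answer: 45

Derivation:
Step 0 (initial): 2 infected
Step 1: +6 new -> 8 infected
Step 2: +8 new -> 16 infected
Step 3: +9 new -> 25 infected
Step 4: +10 new -> 35 infected
Step 5: +6 new -> 41 infected
Step 6: +3 new -> 44 infected
Step 7: +1 new -> 45 infected
Step 8: +0 new -> 45 infected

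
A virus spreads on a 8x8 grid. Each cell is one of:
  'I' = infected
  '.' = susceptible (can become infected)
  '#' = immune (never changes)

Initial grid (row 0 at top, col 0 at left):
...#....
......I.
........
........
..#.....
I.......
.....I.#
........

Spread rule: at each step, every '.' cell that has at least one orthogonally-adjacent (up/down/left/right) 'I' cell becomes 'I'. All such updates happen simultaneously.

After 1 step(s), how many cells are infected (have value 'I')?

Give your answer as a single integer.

Answer: 14

Derivation:
Step 0 (initial): 3 infected
Step 1: +11 new -> 14 infected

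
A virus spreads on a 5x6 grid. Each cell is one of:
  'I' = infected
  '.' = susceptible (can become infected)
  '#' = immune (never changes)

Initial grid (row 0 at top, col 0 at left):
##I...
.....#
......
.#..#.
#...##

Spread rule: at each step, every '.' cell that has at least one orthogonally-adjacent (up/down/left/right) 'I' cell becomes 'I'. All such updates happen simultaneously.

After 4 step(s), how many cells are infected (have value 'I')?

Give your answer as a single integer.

Step 0 (initial): 1 infected
Step 1: +2 new -> 3 infected
Step 2: +4 new -> 7 infected
Step 3: +6 new -> 13 infected
Step 4: +4 new -> 17 infected

Answer: 17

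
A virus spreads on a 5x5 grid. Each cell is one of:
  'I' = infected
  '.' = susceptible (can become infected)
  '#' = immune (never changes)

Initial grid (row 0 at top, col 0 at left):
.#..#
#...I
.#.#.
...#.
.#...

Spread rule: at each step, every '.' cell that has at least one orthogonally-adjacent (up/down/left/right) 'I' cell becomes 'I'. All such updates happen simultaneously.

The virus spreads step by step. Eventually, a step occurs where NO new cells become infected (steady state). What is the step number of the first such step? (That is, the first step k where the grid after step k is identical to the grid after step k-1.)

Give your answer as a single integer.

Step 0 (initial): 1 infected
Step 1: +2 new -> 3 infected
Step 2: +3 new -> 6 infected
Step 3: +4 new -> 10 infected
Step 4: +2 new -> 12 infected
Step 5: +2 new -> 14 infected
Step 6: +1 new -> 15 infected
Step 7: +2 new -> 17 infected
Step 8: +0 new -> 17 infected

Answer: 8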